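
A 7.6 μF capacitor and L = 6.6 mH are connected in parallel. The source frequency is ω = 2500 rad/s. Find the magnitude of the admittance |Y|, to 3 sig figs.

41.6 mS

X_L = ωL = 16.5 Ω
X_C = 1/(ωC) = 52.6 Ω
Parallel: admittances add. Y = 1/(jωL) + jωC
Y = (0 − j0.0416) S
|Y| = 0.0416 S → |Z| = 1/|Y| = 24.0 Ω, ∠Z = −∠Y = 90.0°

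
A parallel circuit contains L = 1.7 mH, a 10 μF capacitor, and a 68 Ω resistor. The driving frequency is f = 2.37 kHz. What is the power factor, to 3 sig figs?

ω = 2πf = 14890 rad/s
X_L = ωL = 25.3 Ω
X_C = 1/(ωC) = 6.72 Ω
Parallel: admittances add. Y = 1/R + 1/(jωL) + jωC
Y = (0.0147 + j0.109) S
|Y| = 0.110 S → |Z| = 1/|Y| = 9.06 Ω, ∠Z = −∠Y = -82.3°
cos φ = cos(-82.3°) = 0.133

0.133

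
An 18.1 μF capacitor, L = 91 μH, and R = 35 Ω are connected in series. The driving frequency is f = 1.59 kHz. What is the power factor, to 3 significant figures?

0.991

ω = 2πf = 9990 rad/s
X_L = ωL = 0.909 Ω
X_C = 1/(ωC) = 5.53 Ω
Net reactance X = X_L − X_C = -4.62 Ω
Z = 35.0 − j4.62 Ω
|Z| = √(35.0² + 4.62²) = 35.3 Ω
∠Z = arctan(-4.62/35.0) = -7.52°
cos φ = cos(-7.52°) = 0.991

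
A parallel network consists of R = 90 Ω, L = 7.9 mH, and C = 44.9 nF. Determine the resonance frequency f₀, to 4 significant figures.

ω₀ = 1/√(LC) = 1/√(0.0079 × 4.49e-08) = 53100 rad/s
f₀ = ω₀/(2π) = 8.451 kHz

8.451 kHz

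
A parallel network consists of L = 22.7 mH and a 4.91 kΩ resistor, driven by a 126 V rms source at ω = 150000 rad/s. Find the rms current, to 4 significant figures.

X_L = ωL = 3405 Ω
Parallel: admittances add. Y = 1/R + 1/(jωL)
Y = (0.0002037 − j0.0002937) S
|Y| = 0.0003574 S → |Z| = 1/|Y| = 2798 Ω, ∠Z = −∠Y = 55.26°
I = V/|Z| = 126/2798 = 45.03 mA

45.03 mA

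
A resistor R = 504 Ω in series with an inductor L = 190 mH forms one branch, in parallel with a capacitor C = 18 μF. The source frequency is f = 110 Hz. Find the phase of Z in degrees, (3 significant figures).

ω = 2πf = 691.2 rad/s
X_L = ωL = 131 Ω
X_C = 1/(ωC) = 80.4 Ω
Branch 1 (R+jX_L): Z₁ = 504 + j131 Ω, |Z₁| = 521 Ω
Branch 2 (−jX_C): Z₂ = −j80.4 Ω
Parallel: Z = Z₁Z₂/(Z₁+Z₂), |Z| = 82.6 Ω, ∠Z = -81.2°

-81.2°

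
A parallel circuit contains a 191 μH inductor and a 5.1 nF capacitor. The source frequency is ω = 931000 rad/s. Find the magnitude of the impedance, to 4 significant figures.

X_L = ωL = 177.8 Ω
X_C = 1/(ωC) = 210.6 Ω
Parallel: admittances add. Y = 1/(jωL) + jωC
Y = (0 − j0.0008755) S
|Y| = 0.0008755 S → |Z| = 1/|Y| = 1142 Ω, ∠Z = −∠Y = 90.00°

1142 Ω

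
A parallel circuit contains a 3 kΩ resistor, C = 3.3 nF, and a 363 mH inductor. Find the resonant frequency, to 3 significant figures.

ω₀ = 1/√(LC) = 1/√(0.363 × 3.3e-09) = 28890 rad/s
f₀ = ω₀/(2π) = 4.60 kHz

4.60 kHz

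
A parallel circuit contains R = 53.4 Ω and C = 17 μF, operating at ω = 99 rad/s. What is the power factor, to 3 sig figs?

0.996

X_C = 1/(ωC) = 594 Ω
Parallel: admittances add. Y = 1/R + jωC
Y = (0.0187 + j0.00168) S
|Y| = 0.0188 S → |Z| = 1/|Y| = 53.2 Ω, ∠Z = −∠Y = -5.14°
cos φ = cos(-5.14°) = 0.996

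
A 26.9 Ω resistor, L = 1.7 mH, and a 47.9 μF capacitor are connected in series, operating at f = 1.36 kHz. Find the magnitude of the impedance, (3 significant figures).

ω = 2πf = 8545 rad/s
X_L = ωL = 14.5 Ω
X_C = 1/(ωC) = 2.44 Ω
Net reactance X = X_L − X_C = 12.1 Ω
Z = 26.9 + j12.1 Ω
|Z| = √(26.9² + 12.1²) = 29.5 Ω

29.5 Ω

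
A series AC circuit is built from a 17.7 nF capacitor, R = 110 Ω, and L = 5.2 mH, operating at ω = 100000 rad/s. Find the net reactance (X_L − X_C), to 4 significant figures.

X_L = ωL = 520.0 Ω
X_C = 1/(ωC) = 565.0 Ω
X = 520.0 − 565.0 = -44.97 Ω

-44.97 Ω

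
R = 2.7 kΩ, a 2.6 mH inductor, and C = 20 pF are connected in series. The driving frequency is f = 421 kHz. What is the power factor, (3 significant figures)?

0.219

ω = 2πf = 2.645e+06 rad/s
X_L = ωL = 6880 Ω
X_C = 1/(ωC) = 18900 Ω
Net reactance X = X_L − X_C = -12000 Ω
Z = 2700 − j12000 Ω
|Z| = √(2700² + 12000²) = 12300 Ω
∠Z = arctan(-12000/2700) = -77.3°
cos φ = cos(-77.3°) = 0.219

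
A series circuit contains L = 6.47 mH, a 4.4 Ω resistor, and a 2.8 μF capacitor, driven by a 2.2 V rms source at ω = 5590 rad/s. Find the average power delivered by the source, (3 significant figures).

X_L = ωL = 36.2 Ω
X_C = 1/(ωC) = 63.9 Ω
Net reactance X = X_L − X_C = -27.7 Ω
Z = 4.40 − j27.7 Ω
|Z| = √(4.40² + 27.7²) = 28.1 Ω
∠Z = arctan(-27.7/4.40) = -81.0°
I = V/|Z| = 78.4 mA
P = VI cos φ = 2.2 × 0.0784 × cos(-81.0°) = 27.0 mW

27.0 mW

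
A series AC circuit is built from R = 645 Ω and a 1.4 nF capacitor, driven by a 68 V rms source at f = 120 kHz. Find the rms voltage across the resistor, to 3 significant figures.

ω = 2πf = 754000 rad/s
X_C = 1/(ωC) = 947 Ω
Z = 645 − j947 Ω
|Z| = √(645² + 947²) = 1150 Ω
I = V/|Z| = 59.3 mA
V_R = I·|Z_R| = 0.0593 × 645 = 38.3 V

38.3 V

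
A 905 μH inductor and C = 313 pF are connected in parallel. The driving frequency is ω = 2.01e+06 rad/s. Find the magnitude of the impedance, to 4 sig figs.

X_L = ωL = 1819 Ω
X_C = 1/(ωC) = 1589 Ω
Parallel: admittances add. Y = 1/(jωL) + jωC
Y = (0 + j7.939e-05) S
|Y| = 7.939e-05 S → |Z| = 1/|Y| = 12600 Ω, ∠Z = −∠Y = -90.00°

12600 Ω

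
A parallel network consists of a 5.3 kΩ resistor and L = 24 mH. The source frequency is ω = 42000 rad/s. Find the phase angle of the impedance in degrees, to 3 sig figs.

X_L = ωL = 1010 Ω
Parallel: admittances add. Y = 1/R + 1/(jωL)
Y = (0.000189 − j0.000992) S
|Y| = 0.00101 S → |Z| = 1/|Y| = 990 Ω, ∠Z = −∠Y = 79.2°

79.2°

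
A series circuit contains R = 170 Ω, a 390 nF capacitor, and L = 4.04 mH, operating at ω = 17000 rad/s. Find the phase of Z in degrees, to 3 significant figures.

-25.8°

X_L = ωL = 68.7 Ω
X_C = 1/(ωC) = 151 Ω
Net reactance X = X_L − X_C = -82.1 Ω
Z = 170 − j82.1 Ω
|Z| = √(170² + 82.1²) = 189 Ω
∠Z = arctan(-82.1/170) = -25.8°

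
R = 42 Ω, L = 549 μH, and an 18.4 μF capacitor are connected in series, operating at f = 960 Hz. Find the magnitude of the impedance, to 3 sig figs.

42.4 Ω

ω = 2πf = 6032 rad/s
X_L = ωL = 3.31 Ω
X_C = 1/(ωC) = 9.01 Ω
Net reactance X = X_L − X_C = -5.70 Ω
Z = 42.0 − j5.70 Ω
|Z| = √(42.0² + 5.70²) = 42.4 Ω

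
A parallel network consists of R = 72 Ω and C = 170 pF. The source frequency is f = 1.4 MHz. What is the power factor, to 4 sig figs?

ω = 2πf = 8.796e+06 rad/s
X_C = 1/(ωC) = 668.7 Ω
Parallel: admittances add. Y = 1/R + jωC
Y = (0.01389 + j0.001495) S
|Y| = 0.01397 S → |Z| = 1/|Y| = 71.59 Ω, ∠Z = −∠Y = -6.145°
cos φ = cos(-6.145°) = 0.9943

0.9943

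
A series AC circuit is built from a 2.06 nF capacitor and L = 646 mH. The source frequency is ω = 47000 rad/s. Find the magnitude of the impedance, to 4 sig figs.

X_L = ωL = 30360 Ω
X_C = 1/(ωC) = 10330 Ω
Net reactance X = X_L − X_C = 20030 Ω
Z = j20030 Ω
|Z| = √(0² + 20030²) = 20030 Ω

20030 Ω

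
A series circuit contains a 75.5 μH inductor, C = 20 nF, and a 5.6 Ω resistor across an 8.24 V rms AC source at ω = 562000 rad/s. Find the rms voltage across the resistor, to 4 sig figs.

0.9845 V

X_L = ωL = 42.43 Ω
X_C = 1/(ωC) = 88.97 Ω
Net reactance X = X_L − X_C = -46.54 Ω
Z = 5.600 − j46.54 Ω
|Z| = √(5.600² + 46.54²) = 46.87 Ω
I = V/|Z| = 175.8 mA
V_R = I·|Z_R| = 0.1758 × 5.600 = 0.9845 V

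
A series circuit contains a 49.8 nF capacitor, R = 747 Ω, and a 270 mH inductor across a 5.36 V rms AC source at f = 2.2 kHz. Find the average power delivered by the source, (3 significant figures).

3.73 mW

ω = 2πf = 13820 rad/s
X_L = ωL = 3730 Ω
X_C = 1/(ωC) = 1450 Ω
Net reactance X = X_L − X_C = 2280 Ω
Z = 747 + j2280 Ω
|Z| = √(747² + 2280²) = 2400 Ω
∠Z = arctan(2280/747) = 71.9°
I = V/|Z| = 2.23 mA
P = VI cos φ = 5.36 × 0.00223 × cos(71.9°) = 3.73 mW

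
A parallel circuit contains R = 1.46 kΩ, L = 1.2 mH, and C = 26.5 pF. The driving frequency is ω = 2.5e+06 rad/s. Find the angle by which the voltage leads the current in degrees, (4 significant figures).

X_L = ωL = 3000 Ω
X_C = 1/(ωC) = 15090 Ω
Parallel: admittances add. Y = 1/R + 1/(jωL) + jωC
Y = (0.0006849 − j0.0002671) S
|Y| = 0.0007352 S → |Z| = 1/|Y| = 1360 Ω, ∠Z = −∠Y = 21.30°

21.30°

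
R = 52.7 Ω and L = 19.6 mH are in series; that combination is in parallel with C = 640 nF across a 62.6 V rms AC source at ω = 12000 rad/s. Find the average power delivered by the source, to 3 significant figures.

X_L = ωL = 235 Ω
X_C = 1/(ωC) = 130 Ω
Branch 1 (R+jX_L): Z₁ = 52.7 + j235 Ω, |Z₁| = 241 Ω
Branch 2 (−jX_C): Z₂ = −j130 Ω
Parallel: Z = Z₁Z₂/(Z₁+Z₂), |Z| = 267 Ω, ∠Z = -76.0°
I = V/|Z| = 234 mA
P = VI cos φ = 62.6 × 0.234 × cos(-76.0°) = 3.55 W

3.55 W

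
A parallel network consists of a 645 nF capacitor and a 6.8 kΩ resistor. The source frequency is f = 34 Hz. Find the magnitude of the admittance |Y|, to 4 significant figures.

201.5 μS

ω = 2πf = 213.6 rad/s
X_C = 1/(ωC) = 7257 Ω
Parallel: admittances add. Y = 1/R + jωC
Y = (0.0001471 + j0.0001378) S
|Y| = 0.0002015 S → |Z| = 1/|Y| = 4962 Ω, ∠Z = −∠Y = -43.14°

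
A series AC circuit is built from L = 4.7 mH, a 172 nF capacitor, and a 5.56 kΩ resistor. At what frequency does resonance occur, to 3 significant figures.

5.60 kHz

ω₀ = 1/√(LC) = 1/√(0.0047 × 1.72e-07) = 35170 rad/s
f₀ = ω₀/(2π) = 5.60 kHz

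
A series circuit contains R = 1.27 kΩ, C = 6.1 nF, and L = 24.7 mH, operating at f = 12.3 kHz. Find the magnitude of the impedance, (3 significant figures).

ω = 2πf = 77280 rad/s
X_L = ωL = 1910 Ω
X_C = 1/(ωC) = 2120 Ω
Net reactance X = X_L − X_C = -212 Ω
Z = 1270 − j212 Ω
|Z| = √(1270² + 212²) = 1290 Ω

1290 Ω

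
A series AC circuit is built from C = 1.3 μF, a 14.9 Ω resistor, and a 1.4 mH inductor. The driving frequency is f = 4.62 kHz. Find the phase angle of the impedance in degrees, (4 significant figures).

43.50°

ω = 2πf = 29030 rad/s
X_L = ωL = 40.64 Ω
X_C = 1/(ωC) = 26.50 Ω
Net reactance X = X_L − X_C = 14.14 Ω
Z = 14.90 + j14.14 Ω
|Z| = √(14.90² + 14.14²) = 20.54 Ω
∠Z = arctan(14.14/14.90) = 43.50°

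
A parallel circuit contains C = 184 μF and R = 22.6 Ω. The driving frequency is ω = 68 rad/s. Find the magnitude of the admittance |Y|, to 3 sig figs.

X_C = 1/(ωC) = 79.9 Ω
Parallel: admittances add. Y = 1/R + jωC
Y = (0.0442 + j0.0125) S
|Y| = 0.0460 S → |Z| = 1/|Y| = 21.7 Ω, ∠Z = −∠Y = -15.8°

46.0 mS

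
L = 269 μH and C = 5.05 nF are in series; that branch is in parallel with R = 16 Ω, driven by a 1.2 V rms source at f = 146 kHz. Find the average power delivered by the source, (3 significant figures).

90.0 mW

ω = 2πf = 917300 rad/s
X_L = ωL = 247 Ω
X_C = 1/(ωC) = 216 Ω
Branch 1: Z₁ = R = 16.0 Ω
Branch 2 (series LC): Z₂ = j(X_L − X_C) = j30.9 Ω
Parallel: Z = Z₁Z₂/(Z₁+Z₂), |Z| = 14.2 Ω, ∠Z = 27.4°
I = V/|Z| = 84.5 mA
P = VI cos φ = 1.2 × 0.0845 × cos(27.4°) = 90.0 mW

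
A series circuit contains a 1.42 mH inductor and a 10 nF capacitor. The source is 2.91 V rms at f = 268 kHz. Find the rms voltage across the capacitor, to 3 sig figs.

ω = 2πf = 1.684e+06 rad/s
X_L = ωL = 2390 Ω
X_C = 1/(ωC) = 59.4 Ω
Net reactance X = X_L − X_C = 2330 Ω
Z = j2330 Ω
|Z| = √(0² + 2330²) = 2330 Ω
I = V/|Z| = 1.25 mA
V_C = I·|Z_C| = 0.00125 × 59.4 = 0.0741 V

0.0741 V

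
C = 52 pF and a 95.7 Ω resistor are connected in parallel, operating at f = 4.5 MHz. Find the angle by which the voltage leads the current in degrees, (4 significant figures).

ω = 2πf = 2.827e+07 rad/s
X_C = 1/(ωC) = 680.1 Ω
Parallel: admittances add. Y = 1/R + jωC
Y = (0.01045 + j0.001470) S
|Y| = 0.01055 S → |Z| = 1/|Y| = 94.77 Ω, ∠Z = −∠Y = -8.009°

-8.009°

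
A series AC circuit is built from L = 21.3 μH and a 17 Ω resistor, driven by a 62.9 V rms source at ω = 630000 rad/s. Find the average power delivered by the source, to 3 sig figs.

X_L = ωL = 13.4 Ω
Z = 17.0 + j13.4 Ω
|Z| = √(17.0² + 13.4²) = 21.7 Ω
∠Z = arctan(13.4/17.0) = 38.3°
I = V/|Z| = 2.90 A
P = VI cos φ = 62.9 × 2.90 × cos(38.3°) = 143 W

143 W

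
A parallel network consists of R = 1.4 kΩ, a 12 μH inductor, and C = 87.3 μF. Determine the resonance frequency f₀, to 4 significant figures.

4.917 kHz

ω₀ = 1/√(LC) = 1/√(1.2e-05 × 8.73e-05) = 30900 rad/s
f₀ = ω₀/(2π) = 4.917 kHz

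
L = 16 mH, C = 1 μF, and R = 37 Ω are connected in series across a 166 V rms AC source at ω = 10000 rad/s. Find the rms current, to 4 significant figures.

2.355 A

X_L = ωL = 160.0 Ω
X_C = 1/(ωC) = 100.0 Ω
Net reactance X = X_L − X_C = 60.00 Ω
Z = 37.00 + j60.00 Ω
|Z| = √(37.00² + 60.00²) = 70.49 Ω
I = V/|Z| = 166/70.49 = 2.355 A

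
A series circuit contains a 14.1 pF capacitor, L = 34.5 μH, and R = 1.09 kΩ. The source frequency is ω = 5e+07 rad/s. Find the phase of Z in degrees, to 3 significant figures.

15.7°

X_L = ωL = 1720 Ω
X_C = 1/(ωC) = 1420 Ω
Net reactance X = X_L − X_C = 307 Ω
Z = 1090 + j307 Ω
|Z| = √(1090² + 307²) = 1130 Ω
∠Z = arctan(307/1090) = 15.7°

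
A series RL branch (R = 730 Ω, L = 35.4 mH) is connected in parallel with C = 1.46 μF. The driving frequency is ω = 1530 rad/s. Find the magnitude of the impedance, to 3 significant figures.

395 Ω

X_L = ωL = 54.2 Ω
X_C = 1/(ωC) = 448 Ω
Branch 1 (R+jX_L): Z₁ = 730 + j54.2 Ω, |Z₁| = 732 Ω
Branch 2 (−jX_C): Z₂ = −j448 Ω
Parallel: Z = Z₁Z₂/(Z₁+Z₂), |Z| = 395 Ω, ∠Z = -57.4°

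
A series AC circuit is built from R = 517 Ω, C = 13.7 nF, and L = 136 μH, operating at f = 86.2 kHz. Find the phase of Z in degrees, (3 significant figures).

-6.74°

ω = 2πf = 541600 rad/s
X_L = ωL = 73.7 Ω
X_C = 1/(ωC) = 135 Ω
Net reactance X = X_L − X_C = -61.1 Ω
Z = 517 − j61.1 Ω
|Z| = √(517² + 61.1²) = 521 Ω
∠Z = arctan(-61.1/517) = -6.74°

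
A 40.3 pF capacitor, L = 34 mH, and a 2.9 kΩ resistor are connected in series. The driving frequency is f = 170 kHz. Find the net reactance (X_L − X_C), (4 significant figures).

13090 Ω

ω = 2πf = 1.068e+06 rad/s
X_L = ωL = 36320 Ω
X_C = 1/(ωC) = 23230 Ω
X = 36320 − 23230 = 13090 Ω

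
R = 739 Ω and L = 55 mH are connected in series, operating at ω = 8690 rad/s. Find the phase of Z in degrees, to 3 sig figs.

X_L = ωL = 478 Ω
Z = 739 + j478 Ω
|Z| = √(739² + 478²) = 880 Ω
∠Z = arctan(478/739) = 32.9°

32.9°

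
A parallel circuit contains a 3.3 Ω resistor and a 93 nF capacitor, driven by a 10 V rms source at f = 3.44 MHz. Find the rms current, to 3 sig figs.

ω = 2πf = 2.161e+07 rad/s
X_C = 1/(ωC) = 0.497 Ω
Parallel: admittances add. Y = 1/R + jωC
Y = (0.303 + j2.01) S
|Y| = 2.03 S → |Z| = 1/|Y| = 0.492 Ω, ∠Z = −∠Y = -81.4°
I = V/|Z| = 10/0.492 = 20.3 A

20.3 A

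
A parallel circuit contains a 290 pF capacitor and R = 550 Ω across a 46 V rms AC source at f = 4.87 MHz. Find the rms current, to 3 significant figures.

ω = 2πf = 3.06e+07 rad/s
X_C = 1/(ωC) = 113 Ω
Parallel: admittances add. Y = 1/R + jωC
Y = (0.00182 + j0.00887) S
|Y| = 0.00906 S → |Z| = 1/|Y| = 110 Ω, ∠Z = −∠Y = -78.4°
I = V/|Z| = 46/110 = 417 mA

417 mA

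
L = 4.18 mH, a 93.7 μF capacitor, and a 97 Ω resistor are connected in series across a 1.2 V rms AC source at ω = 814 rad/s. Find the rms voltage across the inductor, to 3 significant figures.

X_L = ωL = 3.40 Ω
X_C = 1/(ωC) = 13.1 Ω
Net reactance X = X_L − X_C = -9.71 Ω
Z = 97.0 − j9.71 Ω
|Z| = √(97.0² + 9.71²) = 97.5 Ω
I = V/|Z| = 12.3 mA
V_L = I·|Z_L| = 0.0123 × 3.40 = 0.0419 V

0.0419 V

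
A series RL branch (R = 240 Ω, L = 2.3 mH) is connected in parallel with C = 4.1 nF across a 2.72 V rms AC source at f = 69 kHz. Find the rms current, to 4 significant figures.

ω = 2πf = 433500 rad/s
X_L = ωL = 997.1 Ω
X_C = 1/(ωC) = 562.6 Ω
Branch 1 (R+jX_L): Z₁ = 240.0 + j997.1 Ω, |Z₁| = 1026 Ω
Branch 2 (−jX_C): Z₂ = −j562.6 Ω
Parallel: Z = Z₁Z₂/(Z₁+Z₂), |Z| = 1162 Ω, ∠Z = -74.62°
I = V/|Z| = 2.72/1162 = 2.340 mA

2.340 mA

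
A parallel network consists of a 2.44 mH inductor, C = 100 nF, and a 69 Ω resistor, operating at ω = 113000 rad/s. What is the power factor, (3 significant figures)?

X_L = ωL = 276 Ω
X_C = 1/(ωC) = 88.5 Ω
Parallel: admittances add. Y = 1/R + 1/(jωL) + jωC
Y = (0.0145 + j0.00767) S
|Y| = 0.0164 S → |Z| = 1/|Y| = 61.0 Ω, ∠Z = −∠Y = -27.9°
cos φ = cos(-27.9°) = 0.884

0.884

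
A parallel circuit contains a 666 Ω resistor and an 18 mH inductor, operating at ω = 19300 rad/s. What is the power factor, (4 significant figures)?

X_L = ωL = 347.4 Ω
Parallel: admittances add. Y = 1/R + 1/(jωL)
Y = (0.001502 − j0.002879) S
|Y| = 0.003247 S → |Z| = 1/|Y| = 308.0 Ω, ∠Z = −∠Y = 62.45°
cos φ = cos(62.45°) = 0.4625

0.4625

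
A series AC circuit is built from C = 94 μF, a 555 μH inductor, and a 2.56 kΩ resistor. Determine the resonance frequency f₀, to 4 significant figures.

ω₀ = 1/√(LC) = 1/√(0.000555 × 9.4e-05) = 4378 rad/s
f₀ = ω₀/(2π) = 696.8 Hz

696.8 Hz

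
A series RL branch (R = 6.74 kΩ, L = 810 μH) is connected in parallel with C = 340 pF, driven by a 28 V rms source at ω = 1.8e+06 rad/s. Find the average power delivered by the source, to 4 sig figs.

X_L = ωL = 1458 Ω
X_C = 1/(ωC) = 1634 Ω
Branch 1 (R+jX_L): Z₁ = 6740 + j1458 Ω, |Z₁| = 6896 Ω
Branch 2 (−jX_C): Z₂ = −j1634 Ω
Parallel: Z = Z₁Z₂/(Z₁+Z₂), |Z| = 1671 Ω, ∠Z = -76.30°
I = V/|Z| = 16.75 mA
P = VI cos φ = 28 × 0.01675 × cos(-76.30°) = 111.1 mW

111.1 mW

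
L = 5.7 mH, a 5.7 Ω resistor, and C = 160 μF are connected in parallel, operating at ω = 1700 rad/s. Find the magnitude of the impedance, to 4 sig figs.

X_L = ωL = 9.690 Ω
X_C = 1/(ωC) = 3.676 Ω
Parallel: admittances add. Y = 1/R + 1/(jωL) + jωC
Y = (0.1754 + j0.1688) S
|Y| = 0.2435 S → |Z| = 1/|Y| = 4.107 Ω, ∠Z = −∠Y = -43.90°

4.107 Ω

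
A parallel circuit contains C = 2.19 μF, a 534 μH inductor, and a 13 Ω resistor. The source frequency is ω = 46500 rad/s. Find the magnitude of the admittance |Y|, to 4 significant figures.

98.52 mS

X_L = ωL = 24.83 Ω
X_C = 1/(ωC) = 9.820 Ω
Parallel: admittances add. Y = 1/R + 1/(jωL) + jωC
Y = (0.07692 + j0.06156) S
|Y| = 0.09852 S → |Z| = 1/|Y| = 10.15 Ω, ∠Z = −∠Y = -38.67°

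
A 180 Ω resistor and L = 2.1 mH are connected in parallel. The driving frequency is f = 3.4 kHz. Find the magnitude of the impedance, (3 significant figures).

ω = 2πf = 21360 rad/s
X_L = ωL = 44.9 Ω
Parallel: admittances add. Y = 1/R + 1/(jωL)
Y = (0.00556 − j0.0223) S
|Y| = 0.0230 S → |Z| = 1/|Y| = 43.5 Ω, ∠Z = −∠Y = 76.0°

43.5 Ω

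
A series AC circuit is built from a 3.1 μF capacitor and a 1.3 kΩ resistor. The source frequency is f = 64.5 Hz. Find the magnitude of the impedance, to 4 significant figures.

1524 Ω

ω = 2πf = 405.3 rad/s
X_C = 1/(ωC) = 796.0 Ω
Z = 1300 − j796.0 Ω
|Z| = √(1300² + 796.0²) = 1524 Ω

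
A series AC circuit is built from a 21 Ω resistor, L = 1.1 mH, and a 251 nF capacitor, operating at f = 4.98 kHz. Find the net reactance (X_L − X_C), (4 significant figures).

-92.91 Ω

ω = 2πf = 31290 rad/s
X_L = ωL = 34.42 Ω
X_C = 1/(ωC) = 127.3 Ω
X = 34.42 − 127.3 = -92.91 Ω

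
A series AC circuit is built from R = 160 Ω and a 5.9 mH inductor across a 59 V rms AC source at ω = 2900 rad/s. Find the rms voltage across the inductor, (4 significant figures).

6.274 V

X_L = ωL = 17.11 Ω
Z = 160.0 + j17.11 Ω
|Z| = √(160.0² + 17.11²) = 160.9 Ω
I = V/|Z| = 366.7 mA
V_L = I·|Z_L| = 0.3667 × 17.11 = 6.274 V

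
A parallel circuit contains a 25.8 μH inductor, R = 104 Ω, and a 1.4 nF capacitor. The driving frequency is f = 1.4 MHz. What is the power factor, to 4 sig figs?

ω = 2πf = 8.796e+06 rad/s
X_L = ωL = 226.9 Ω
X_C = 1/(ωC) = 81.20 Ω
Parallel: admittances add. Y = 1/R + 1/(jωL) + jωC
Y = (0.009615 + j0.007909) S
|Y| = 0.01245 S → |Z| = 1/|Y| = 80.32 Ω, ∠Z = −∠Y = -39.44°
cos φ = cos(-39.44°) = 0.7723

0.7723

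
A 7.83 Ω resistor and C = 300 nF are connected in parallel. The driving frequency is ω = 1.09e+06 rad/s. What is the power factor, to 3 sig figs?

0.364

X_C = 1/(ωC) = 3.06 Ω
Parallel: admittances add. Y = 1/R + jωC
Y = (0.128 + j0.327) S
|Y| = 0.351 S → |Z| = 1/|Y| = 2.85 Ω, ∠Z = −∠Y = -68.7°
cos φ = cos(-68.7°) = 0.364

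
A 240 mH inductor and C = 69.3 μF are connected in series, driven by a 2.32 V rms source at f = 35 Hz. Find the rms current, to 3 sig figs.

ω = 2πf = 219.9 rad/s
X_L = ωL = 52.8 Ω
X_C = 1/(ωC) = 65.6 Ω
Net reactance X = X_L − X_C = -12.8 Ω
Z = − j12.8 Ω
|Z| = √(0² + 12.8²) = 12.8 Ω
I = V/|Z| = 2.32/12.8 = 181 mA

181 mA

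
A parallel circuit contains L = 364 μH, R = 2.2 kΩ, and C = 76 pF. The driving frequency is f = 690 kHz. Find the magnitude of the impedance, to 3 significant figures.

1830 Ω

ω = 2πf = 4.335e+06 rad/s
X_L = ωL = 1580 Ω
X_C = 1/(ωC) = 3030 Ω
Parallel: admittances add. Y = 1/R + 1/(jωL) + jωC
Y = (0.000455 − j0.000304) S
|Y| = 0.000547 S → |Z| = 1/|Y| = 1830 Ω, ∠Z = −∠Y = 33.8°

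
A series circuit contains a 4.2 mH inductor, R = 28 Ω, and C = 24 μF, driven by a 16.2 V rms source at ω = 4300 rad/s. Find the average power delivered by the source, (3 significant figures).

8.60 W

X_L = ωL = 18.1 Ω
X_C = 1/(ωC) = 9.69 Ω
Net reactance X = X_L − X_C = 8.37 Ω
Z = 28.0 + j8.37 Ω
|Z| = √(28.0² + 8.37²) = 29.2 Ω
∠Z = arctan(8.37/28.0) = 16.6°
I = V/|Z| = 554 mA
P = VI cos φ = 16.2 × 0.554 × cos(16.6°) = 8.60 W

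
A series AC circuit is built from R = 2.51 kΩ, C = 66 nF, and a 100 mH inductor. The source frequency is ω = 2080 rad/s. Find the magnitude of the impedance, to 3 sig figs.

X_L = ωL = 208 Ω
X_C = 1/(ωC) = 7280 Ω
Net reactance X = X_L − X_C = -7080 Ω
Z = 2510 − j7080 Ω
|Z| = √(2510² + 7080²) = 7510 Ω

7510 Ω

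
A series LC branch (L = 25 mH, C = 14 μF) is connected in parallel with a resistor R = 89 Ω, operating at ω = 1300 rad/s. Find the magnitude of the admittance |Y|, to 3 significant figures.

X_L = ωL = 32.5 Ω
X_C = 1/(ωC) = 54.9 Ω
Branch 1: Z₁ = R = 89.0 Ω
Branch 2 (series LC): Z₂ = j(X_L − X_C) = −j22.4 Ω
Parallel: Z = Z₁Z₂/(Z₁+Z₂), |Z| = 21.8 Ω, ∠Z = -75.8°
|Y| = 1/|Z| = 45.9 mS

45.9 mS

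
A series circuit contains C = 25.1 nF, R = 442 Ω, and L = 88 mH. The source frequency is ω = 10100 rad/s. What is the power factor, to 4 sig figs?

0.1432

X_L = ωL = 888.8 Ω
X_C = 1/(ωC) = 3945 Ω
Net reactance X = X_L − X_C = -3056 Ω
Z = 442.0 − j3056 Ω
|Z| = √(442.0² + 3056²) = 3088 Ω
∠Z = arctan(-3056/442.0) = -81.77°
cos φ = cos(-81.77°) = 0.1432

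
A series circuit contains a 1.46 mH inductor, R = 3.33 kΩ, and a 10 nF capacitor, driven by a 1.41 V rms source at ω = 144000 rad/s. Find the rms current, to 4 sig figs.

X_L = ωL = 210.2 Ω
X_C = 1/(ωC) = 694.4 Ω
Net reactance X = X_L − X_C = -484.2 Ω
Z = 3330 − j484.2 Ω
|Z| = √(3330² + 484.2²) = 3365 Ω
I = V/|Z| = 1.41/3365 = 419.0 μA

419.0 μA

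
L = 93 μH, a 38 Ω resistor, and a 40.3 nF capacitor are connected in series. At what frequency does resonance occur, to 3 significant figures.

ω₀ = 1/√(LC) = 1/√(9.3e-05 × 4.03e-08) = 516500 rad/s
f₀ = ω₀/(2π) = 82.2 kHz

82.2 kHz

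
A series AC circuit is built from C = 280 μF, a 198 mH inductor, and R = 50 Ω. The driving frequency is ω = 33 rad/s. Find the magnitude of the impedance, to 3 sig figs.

X_L = ωL = 6.53 Ω
X_C = 1/(ωC) = 108 Ω
Net reactance X = X_L − X_C = -102 Ω
Z = 50.0 − j102 Ω
|Z| = √(50.0² + 102²) = 113 Ω

113 Ω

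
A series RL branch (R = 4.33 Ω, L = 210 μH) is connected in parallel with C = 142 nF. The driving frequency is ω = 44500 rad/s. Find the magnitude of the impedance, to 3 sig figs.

X_L = ωL = 9.35 Ω
X_C = 1/(ωC) = 158 Ω
Branch 1 (R+jX_L): Z₁ = 4.33 + j9.35 Ω, |Z₁| = 10.3 Ω
Branch 2 (−jX_C): Z₂ = −j158 Ω
Parallel: Z = Z₁Z₂/(Z₁+Z₂), |Z| = 10.9 Ω, ∠Z = 63.5°

10.9 Ω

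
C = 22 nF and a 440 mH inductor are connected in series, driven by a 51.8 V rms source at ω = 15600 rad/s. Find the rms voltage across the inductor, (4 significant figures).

90.01 V

X_L = ωL = 6864 Ω
X_C = 1/(ωC) = 2914 Ω
Net reactance X = X_L − X_C = 3950 Ω
Z = j3950 Ω
|Z| = √(0² + 3950²) = 3950 Ω
I = V/|Z| = 13.11 mA
V_L = I·|Z_L| = 0.01311 × 6864 = 90.01 V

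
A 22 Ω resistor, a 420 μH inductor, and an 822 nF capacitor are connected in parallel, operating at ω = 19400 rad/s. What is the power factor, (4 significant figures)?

0.3917

X_L = ωL = 8.148 Ω
X_C = 1/(ωC) = 62.71 Ω
Parallel: admittances add. Y = 1/R + 1/(jωL) + jωC
Y = (0.04545 − j0.1068) S
|Y| = 0.1161 S → |Z| = 1/|Y| = 8.617 Ω, ∠Z = −∠Y = 66.94°
cos φ = cos(66.94°) = 0.3917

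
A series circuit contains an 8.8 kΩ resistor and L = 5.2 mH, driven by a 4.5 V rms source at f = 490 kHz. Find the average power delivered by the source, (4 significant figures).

ω = 2πf = 3.079e+06 rad/s
X_L = ωL = 16010 Ω
Z = 8800 + j16010 Ω
|Z| = √(8800² + 16010²) = 18270 Ω
∠Z = arctan(16010/8800) = 61.20°
I = V/|Z| = 246.3 μA
P = VI cos φ = 4.5 × 0.0002463 × cos(61.20°) = 533.9 μW

533.9 μW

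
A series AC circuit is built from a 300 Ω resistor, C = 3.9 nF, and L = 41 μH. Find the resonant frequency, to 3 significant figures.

398 kHz

ω₀ = 1/√(LC) = 1/√(4.1e-05 × 3.9e-09) = 2.501e+06 rad/s
f₀ = ω₀/(2π) = 398 kHz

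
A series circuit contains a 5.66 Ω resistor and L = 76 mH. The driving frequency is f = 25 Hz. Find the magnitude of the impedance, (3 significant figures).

13.2 Ω

ω = 2πf = 157.1 rad/s
X_L = ωL = 11.9 Ω
Z = 5.66 + j11.9 Ω
|Z| = √(5.66² + 11.9²) = 13.2 Ω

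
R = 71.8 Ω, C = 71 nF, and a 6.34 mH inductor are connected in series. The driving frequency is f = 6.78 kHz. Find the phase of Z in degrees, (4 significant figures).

-40.14°

ω = 2πf = 42600 rad/s
X_L = ωL = 270.1 Ω
X_C = 1/(ωC) = 330.6 Ω
Net reactance X = X_L − X_C = -60.54 Ω
Z = 71.80 − j60.54 Ω
|Z| = √(71.80² + 60.54²) = 93.92 Ω
∠Z = arctan(-60.54/71.80) = -40.14°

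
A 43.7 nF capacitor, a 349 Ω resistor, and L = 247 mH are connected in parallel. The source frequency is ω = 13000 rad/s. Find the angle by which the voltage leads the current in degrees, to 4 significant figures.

-5.119°

X_L = ωL = 3211 Ω
X_C = 1/(ωC) = 1760 Ω
Parallel: admittances add. Y = 1/R + 1/(jωL) + jωC
Y = (0.002865 + j0.0002567) S
|Y| = 0.002877 S → |Z| = 1/|Y| = 347.6 Ω, ∠Z = −∠Y = -5.119°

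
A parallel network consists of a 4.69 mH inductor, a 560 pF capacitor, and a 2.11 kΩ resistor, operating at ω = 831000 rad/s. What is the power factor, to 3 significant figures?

X_L = ωL = 3900 Ω
X_C = 1/(ωC) = 2150 Ω
Parallel: admittances add. Y = 1/R + 1/(jωL) + jωC
Y = (0.000474 + j0.000209) S
|Y| = 0.000518 S → |Z| = 1/|Y| = 1930 Ω, ∠Z = −∠Y = -23.8°
cos φ = cos(-23.8°) = 0.915

0.915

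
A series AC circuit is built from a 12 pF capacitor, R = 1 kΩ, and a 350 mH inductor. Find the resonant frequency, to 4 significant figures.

77.66 kHz

ω₀ = 1/√(LC) = 1/√(0.35 × 1.2e-11) = 488000 rad/s
f₀ = ω₀/(2π) = 77.66 kHz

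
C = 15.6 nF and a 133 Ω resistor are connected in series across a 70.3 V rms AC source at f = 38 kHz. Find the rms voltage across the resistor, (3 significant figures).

31.2 V

ω = 2πf = 238800 rad/s
X_C = 1/(ωC) = 268 Ω
Z = 133 − j268 Ω
|Z| = √(133² + 268²) = 300 Ω
I = V/|Z| = 235 mA
V_R = I·|Z_R| = 0.235 × 133 = 31.2 V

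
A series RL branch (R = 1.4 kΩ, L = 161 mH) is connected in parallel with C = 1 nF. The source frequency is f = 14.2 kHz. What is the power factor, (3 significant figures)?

ω = 2πf = 89220 rad/s
X_L = ωL = 14400 Ω
X_C = 1/(ωC) = 11200 Ω
Branch 1 (R+jX_L): Z₁ = 1400 + j14400 Ω, |Z₁| = 14400 Ω
Branch 2 (−jX_C): Z₂ = −j11200 Ω
Parallel: Z = Z₁Z₂/(Z₁+Z₂), |Z| = 46800 Ω, ∠Z = -71.6°
cos φ = cos(-71.6°) = 0.315

0.315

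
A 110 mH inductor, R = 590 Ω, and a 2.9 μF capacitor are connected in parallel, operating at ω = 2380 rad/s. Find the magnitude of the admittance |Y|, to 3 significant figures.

X_L = ωL = 262 Ω
X_C = 1/(ωC) = 145 Ω
Parallel: admittances add. Y = 1/R + 1/(jωL) + jωC
Y = (0.00169 + j0.00308) S
|Y| = 0.00352 S → |Z| = 1/|Y| = 284 Ω, ∠Z = −∠Y = -61.2°

3.52 mS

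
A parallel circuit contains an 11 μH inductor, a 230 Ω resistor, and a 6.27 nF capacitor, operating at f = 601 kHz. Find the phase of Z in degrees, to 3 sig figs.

ω = 2πf = 3.776e+06 rad/s
X_L = ωL = 41.5 Ω
X_C = 1/(ωC) = 42.2 Ω
Parallel: admittances add. Y = 1/R + 1/(jωL) + jωC
Y = (0.00435 − j0.000398) S
|Y| = 0.00437 S → |Z| = 1/|Y| = 229 Ω, ∠Z = −∠Y = 5.22°

5.22°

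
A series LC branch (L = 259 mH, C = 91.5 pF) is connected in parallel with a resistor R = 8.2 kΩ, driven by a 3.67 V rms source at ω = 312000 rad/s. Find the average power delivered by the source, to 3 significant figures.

X_L = ωL = 80800 Ω
X_C = 1/(ωC) = 35000 Ω
Branch 1: Z₁ = R = 8200 Ω
Branch 2 (series LC): Z₂ = j(X_L − X_C) = j45800 Ω
Parallel: Z = Z₁Z₂/(Z₁+Z₂), |Z| = 8070 Ω, ∠Z = 10.2°
I = V/|Z| = 455 μA
P = VI cos φ = 3.67 × 0.000455 × cos(10.2°) = 1.64 mW

1.64 mW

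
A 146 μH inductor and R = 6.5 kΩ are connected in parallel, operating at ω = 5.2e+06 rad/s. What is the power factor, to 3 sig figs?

0.116

X_L = ωL = 759 Ω
Parallel: admittances add. Y = 1/R + 1/(jωL)
Y = (0.000154 − j0.00132) S
|Y| = 0.00133 S → |Z| = 1/|Y| = 754 Ω, ∠Z = −∠Y = 83.3°
cos φ = cos(83.3°) = 0.116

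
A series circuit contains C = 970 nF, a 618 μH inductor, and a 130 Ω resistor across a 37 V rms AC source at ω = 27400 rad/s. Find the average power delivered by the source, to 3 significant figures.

X_L = ωL = 16.9 Ω
X_C = 1/(ωC) = 37.6 Ω
Net reactance X = X_L − X_C = -20.7 Ω
Z = 130 − j20.7 Ω
|Z| = √(130² + 20.7²) = 132 Ω
∠Z = arctan(-20.7/130) = -9.04°
I = V/|Z| = 281 mA
P = VI cos φ = 37 × 0.281 × cos(-9.04°) = 10.3 W

10.3 W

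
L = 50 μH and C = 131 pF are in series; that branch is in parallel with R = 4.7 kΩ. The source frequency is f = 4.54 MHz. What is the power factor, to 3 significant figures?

0.239

ω = 2πf = 2.853e+07 rad/s
X_L = ωL = 1430 Ω
X_C = 1/(ωC) = 268 Ω
Branch 1: Z₁ = R = 4700 Ω
Branch 2 (series LC): Z₂ = j(X_L − X_C) = j1160 Ω
Parallel: Z = Z₁Z₂/(Z₁+Z₂), |Z| = 1120 Ω, ∠Z = 76.2°
cos φ = cos(76.2°) = 0.239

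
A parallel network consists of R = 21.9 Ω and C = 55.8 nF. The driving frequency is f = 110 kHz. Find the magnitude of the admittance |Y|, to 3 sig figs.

ω = 2πf = 691200 rad/s
X_C = 1/(ωC) = 25.9 Ω
Parallel: admittances add. Y = 1/R + jωC
Y = (0.0457 + j0.0386) S
|Y| = 0.0598 S → |Z| = 1/|Y| = 16.7 Ω, ∠Z = −∠Y = -40.2°

59.8 mS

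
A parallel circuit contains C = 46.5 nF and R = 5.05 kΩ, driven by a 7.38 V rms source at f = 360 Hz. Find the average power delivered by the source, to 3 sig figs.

10.8 mW

ω = 2πf = 2262 rad/s
X_C = 1/(ωC) = 9510 Ω
Parallel: admittances add. Y = 1/R + jωC
Y = (0.000198 + j0.000105) S
|Y| = 0.000224 S → |Z| = 1/|Y| = 4460 Ω, ∠Z = −∠Y = -28.0°
I = V/|Z| = 1.65 mA
P = VI cos φ = 7.38 × 0.00165 × cos(-28.0°) = 10.8 mW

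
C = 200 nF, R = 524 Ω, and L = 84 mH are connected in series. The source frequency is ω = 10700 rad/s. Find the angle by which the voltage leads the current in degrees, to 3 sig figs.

X_L = ωL = 899 Ω
X_C = 1/(ωC) = 467 Ω
Net reactance X = X_L − X_C = 432 Ω
Z = 524 + j432 Ω
|Z| = √(524² + 432²) = 679 Ω
∠Z = arctan(432/524) = 39.5°

39.5°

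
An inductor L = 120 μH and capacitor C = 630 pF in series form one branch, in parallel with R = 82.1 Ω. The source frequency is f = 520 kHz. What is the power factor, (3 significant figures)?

0.752

ω = 2πf = 3.267e+06 rad/s
X_L = ωL = 392 Ω
X_C = 1/(ωC) = 486 Ω
Branch 1: Z₁ = R = 82.1 Ω
Branch 2 (series LC): Z₂ = j(X_L − X_C) = −j93.8 Ω
Parallel: Z = Z₁Z₂/(Z₁+Z₂), |Z| = 61.8 Ω, ∠Z = -41.2°
cos φ = cos(-41.2°) = 0.752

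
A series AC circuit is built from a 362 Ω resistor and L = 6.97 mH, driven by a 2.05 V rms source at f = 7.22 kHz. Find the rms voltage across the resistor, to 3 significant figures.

1.54 V

ω = 2πf = 45360 rad/s
X_L = ωL = 316 Ω
Z = 362 + j316 Ω
|Z| = √(362² + 316²) = 481 Ω
I = V/|Z| = 4.27 mA
V_R = I·|Z_R| = 0.00427 × 362 = 1.54 V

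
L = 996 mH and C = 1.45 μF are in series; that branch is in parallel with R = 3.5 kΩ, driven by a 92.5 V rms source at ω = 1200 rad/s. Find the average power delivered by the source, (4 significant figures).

X_L = ωL = 1195 Ω
X_C = 1/(ωC) = 574.7 Ω
Branch 1: Z₁ = R = 3500 Ω
Branch 2 (series LC): Z₂ = j(X_L − X_C) = j620.5 Ω
Parallel: Z = Z₁Z₂/(Z₁+Z₂), |Z| = 611.0 Ω, ∠Z = 79.95°
I = V/|Z| = 151.4 mA
P = VI cos φ = 92.5 × 0.1514 × cos(79.95°) = 2.445 W

2.445 W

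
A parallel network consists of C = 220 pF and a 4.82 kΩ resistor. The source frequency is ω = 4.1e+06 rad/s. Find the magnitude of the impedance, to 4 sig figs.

X_C = 1/(ωC) = 1109 Ω
Parallel: admittances add. Y = 1/R + jωC
Y = (0.0002075 + j0.0009020) S
|Y| = 0.0009256 S → |Z| = 1/|Y| = 1080 Ω, ∠Z = −∠Y = -77.05°

1080 Ω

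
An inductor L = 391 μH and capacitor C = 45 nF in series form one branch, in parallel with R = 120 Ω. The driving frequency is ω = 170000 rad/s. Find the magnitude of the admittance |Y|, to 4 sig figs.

17.65 mS

X_L = ωL = 66.47 Ω
X_C = 1/(ωC) = 130.7 Ω
Branch 1: Z₁ = R = 120.0 Ω
Branch 2 (series LC): Z₂ = j(X_L − X_C) = −j64.25 Ω
Parallel: Z = Z₁Z₂/(Z₁+Z₂), |Z| = 56.64 Ω, ∠Z = -61.84°
|Y| = 1/|Z| = 17.65 mS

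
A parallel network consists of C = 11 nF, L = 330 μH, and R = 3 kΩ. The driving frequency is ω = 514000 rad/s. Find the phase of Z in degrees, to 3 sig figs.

35.9°

X_L = ωL = 170 Ω
X_C = 1/(ωC) = 177 Ω
Parallel: admittances add. Y = 1/R + 1/(jωL) + jωC
Y = (0.000333 − j0.000242) S
|Y| = 0.000412 S → |Z| = 1/|Y| = 2430 Ω, ∠Z = −∠Y = 35.9°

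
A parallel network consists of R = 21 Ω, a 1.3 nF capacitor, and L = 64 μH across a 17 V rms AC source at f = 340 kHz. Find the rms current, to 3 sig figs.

ω = 2πf = 2.136e+06 rad/s
X_L = ωL = 137 Ω
X_C = 1/(ωC) = 360 Ω
Parallel: admittances add. Y = 1/R + 1/(jωL) + jωC
Y = (0.0476 − j0.00454) S
|Y| = 0.0478 S → |Z| = 1/|Y| = 20.9 Ω, ∠Z = −∠Y = 5.44°
I = V/|Z| = 17/20.9 = 813 mA

813 mA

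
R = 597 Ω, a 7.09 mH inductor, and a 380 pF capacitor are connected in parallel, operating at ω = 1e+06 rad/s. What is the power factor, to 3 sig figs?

X_L = ωL = 7090 Ω
X_C = 1/(ωC) = 2630 Ω
Parallel: admittances add. Y = 1/R + 1/(jωL) + jωC
Y = (0.00168 + j0.000239) S
|Y| = 0.00169 S → |Z| = 1/|Y| = 591 Ω, ∠Z = −∠Y = -8.12°
cos φ = cos(-8.12°) = 0.990

0.990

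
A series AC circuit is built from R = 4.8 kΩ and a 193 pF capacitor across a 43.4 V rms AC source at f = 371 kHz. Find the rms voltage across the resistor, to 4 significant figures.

ω = 2πf = 2.331e+06 rad/s
X_C = 1/(ωC) = 2223 Ω
Z = 4800 − j2223 Ω
|Z| = √(4800² + 2223²) = 5290 Ω
I = V/|Z| = 8.205 mA
V_R = I·|Z_R| = 0.008205 × 4800 = 39.38 V

39.38 V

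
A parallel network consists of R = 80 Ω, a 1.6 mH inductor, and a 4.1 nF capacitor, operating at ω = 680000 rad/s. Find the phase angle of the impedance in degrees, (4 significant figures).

X_L = ωL = 1088 Ω
X_C = 1/(ωC) = 358.7 Ω
Parallel: admittances add. Y = 1/R + 1/(jωL) + jωC
Y = (0.01250 + j0.001869) S
|Y| = 0.01264 S → |Z| = 1/|Y| = 79.12 Ω, ∠Z = −∠Y = -8.503°

-8.503°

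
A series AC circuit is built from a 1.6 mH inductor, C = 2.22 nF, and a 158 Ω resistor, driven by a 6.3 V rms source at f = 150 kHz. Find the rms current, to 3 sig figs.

6.05 mA

ω = 2πf = 942500 rad/s
X_L = ωL = 1510 Ω
X_C = 1/(ωC) = 478 Ω
Net reactance X = X_L − X_C = 1030 Ω
Z = 158 + j1030 Ω
|Z| = √(158² + 1030²) = 1040 Ω
I = V/|Z| = 6.3/1040 = 6.05 mA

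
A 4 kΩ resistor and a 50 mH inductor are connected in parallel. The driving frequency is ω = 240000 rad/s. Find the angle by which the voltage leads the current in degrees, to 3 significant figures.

X_L = ωL = 12000 Ω
Parallel: admittances add. Y = 1/R + 1/(jωL)
Y = (0.000250 − j8.33e-05) S
|Y| = 0.000264 S → |Z| = 1/|Y| = 3790 Ω, ∠Z = −∠Y = 18.4°

18.4°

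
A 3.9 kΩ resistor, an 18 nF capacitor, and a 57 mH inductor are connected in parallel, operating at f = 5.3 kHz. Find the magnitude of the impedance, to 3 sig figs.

3750 Ω

ω = 2πf = 33300 rad/s
X_L = ωL = 1900 Ω
X_C = 1/(ωC) = 1670 Ω
Parallel: admittances add. Y = 1/R + 1/(jωL) + jωC
Y = (0.000256 + j7.26e-05) S
|Y| = 0.000266 S → |Z| = 1/|Y| = 3750 Ω, ∠Z = −∠Y = -15.8°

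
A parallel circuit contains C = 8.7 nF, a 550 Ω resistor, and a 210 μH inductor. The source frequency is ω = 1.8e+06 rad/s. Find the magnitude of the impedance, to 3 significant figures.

76.1 Ω

X_L = ωL = 378 Ω
X_C = 1/(ωC) = 63.9 Ω
Parallel: admittances add. Y = 1/R + 1/(jωL) + jωC
Y = (0.00182 + j0.0130) S
|Y| = 0.0131 S → |Z| = 1/|Y| = 76.1 Ω, ∠Z = −∠Y = -82.0°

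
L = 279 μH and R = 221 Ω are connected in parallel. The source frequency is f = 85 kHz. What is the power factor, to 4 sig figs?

ω = 2πf = 534100 rad/s
X_L = ωL = 149.0 Ω
Parallel: admittances add. Y = 1/R + 1/(jωL)
Y = (0.004525 − j0.006711) S
|Y| = 0.008094 S → |Z| = 1/|Y| = 123.5 Ω, ∠Z = −∠Y = 56.01°
cos φ = cos(56.01°) = 0.5590

0.5590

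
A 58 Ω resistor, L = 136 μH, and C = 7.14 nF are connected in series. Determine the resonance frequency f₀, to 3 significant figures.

ω₀ = 1/√(LC) = 1/√(0.000136 × 7.14e-09) = 1.015e+06 rad/s
f₀ = ω₀/(2π) = 162 kHz

162 kHz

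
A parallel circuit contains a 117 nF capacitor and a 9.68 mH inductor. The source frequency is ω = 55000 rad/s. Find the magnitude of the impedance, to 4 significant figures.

X_L = ωL = 532.4 Ω
X_C = 1/(ωC) = 155.4 Ω
Parallel: admittances add. Y = 1/(jωL) + jωC
Y = (0 + j0.004557) S
|Y| = 0.004557 S → |Z| = 1/|Y| = 219.5 Ω, ∠Z = −∠Y = -90.00°

219.5 Ω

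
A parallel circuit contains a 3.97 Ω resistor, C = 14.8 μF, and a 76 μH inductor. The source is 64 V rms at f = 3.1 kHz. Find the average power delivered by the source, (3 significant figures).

1.03 kW

ω = 2πf = 19480 rad/s
X_L = ωL = 1.48 Ω
X_C = 1/(ωC) = 3.47 Ω
Parallel: admittances add. Y = 1/R + 1/(jωL) + jωC
Y = (0.252 − j0.387) S
|Y| = 0.462 S → |Z| = 1/|Y| = 2.16 Ω, ∠Z = −∠Y = 57.0°
I = V/|Z| = 29.6 A
P = VI cos φ = 64 × 29.6 × cos(57.0°) = 1.03 kW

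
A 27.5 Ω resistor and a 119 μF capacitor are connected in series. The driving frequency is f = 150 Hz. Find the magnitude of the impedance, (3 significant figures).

ω = 2πf = 942.5 rad/s
X_C = 1/(ωC) = 8.92 Ω
Z = 27.5 − j8.92 Ω
|Z| = √(27.5² + 8.92²) = 28.9 Ω

28.9 Ω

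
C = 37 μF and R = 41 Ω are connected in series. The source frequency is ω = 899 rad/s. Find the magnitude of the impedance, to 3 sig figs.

X_C = 1/(ωC) = 30.1 Ω
Z = 41.0 − j30.1 Ω
|Z| = √(41.0² + 30.1²) = 50.8 Ω

50.8 Ω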